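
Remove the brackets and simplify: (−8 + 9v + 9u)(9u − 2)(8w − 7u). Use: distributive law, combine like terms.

(−8 + 9v + 9u)(9u − 2)(8w − 7u)
= (−72u + 16 + 81uv − 18v + 81u^2 − 18u)(8w − 7u)    [distributive law]
= (−90u + 16 + 81uv − 18v + 81u^2)(8w − 7u)    [combine like terms]
= −720uw + 630u^2 + 128w − 112u + 648uvw − 567u^2v − 144vw + 126uv + 648u^2w − 567u^3    [distributive law]

−720uw + 630u^2 + 128w − 112u + 648uvw − 567u^2v − 144vw + 126uv + 648u^2w − 567u^3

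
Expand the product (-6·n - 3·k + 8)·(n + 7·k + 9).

-6·n² - 45·k·n - 46·n - 21·k² + 29·k + 72

(-6·n - 3·k + 8)·(n + 7·k + 9)
= -6·n² - 42·k·n - 54·n - 3·k·n - 21·k² - 27·k + 8·n + 56·k + 72    [distributive law]
= -6·n² - 45·k·n - 46·n - 21·k² + 29·k + 72    [combine like terms]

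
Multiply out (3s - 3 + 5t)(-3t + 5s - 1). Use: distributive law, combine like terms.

16st + 15s^2 - 18s + 4t + 3 - 15t^2

(3s - 3 + 5t)(-3t + 5s - 1)
= -9st + 15s^2 - 3s + 9t - 15s + 3 - 15t^2 + 25st - 5t    [distributive law]
= 16st + 15s^2 - 18s + 4t + 3 - 15t^2    [combine like terms]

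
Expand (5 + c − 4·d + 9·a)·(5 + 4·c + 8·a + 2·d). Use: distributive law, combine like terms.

25 + 25·c + 85·a − 10·d + 4·c² + 44·a·c − 14·c·d − 14·a·d − 8·d² + 72·a²

(5 + c − 4·d + 9·a)·(5 + 4·c + 8·a + 2·d)
= 25 + 20·c + 40·a + 10·d + 5·c + 4·c² + 8·a·c + 2·c·d − 20·d − 16·c·d − 32·a·d − 8·d² + 45·a + 36·a·c + 72·a² + 18·a·d    [distributive law]
= 25 + 25·c + 85·a − 10·d + 4·c² + 44·a·c − 14·c·d − 14·a·d − 8·d² + 72·a²    [combine like terms]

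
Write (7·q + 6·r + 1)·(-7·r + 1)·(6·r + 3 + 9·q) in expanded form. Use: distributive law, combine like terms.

-672·q·r² - 114·q·r - 441·q²·r + 30·q + 63·q² - 252·r³ - 132·r² + 3·r + 3

(7·q + 6·r + 1)·(-7·r + 1)·(6·r + 3 + 9·q)
= (-49·q·r + 7·q - 42·r² + 6·r - 7·r + 1)·(6·r + 3 + 9·q)    [distributive law]
= (-49·q·r + 7·q - 42·r² - r + 1)·(6·r + 3 + 9·q)    [combine like terms]
= -294·q·r² - 147·q·r - 441·q²·r + 42·q·r + 21·q + 63·q² - 252·r³ - 126·r² - 378·q·r² - 6·r² - 3·r - 9·q·r + 6·r + 3 + 9·q    [distributive law]
= -672·q·r² - 114·q·r - 441·q²·r + 30·q + 63·q² - 252·r³ - 132·r² + 3·r + 3    [combine like terms]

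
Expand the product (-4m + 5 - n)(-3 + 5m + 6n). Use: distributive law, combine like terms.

37m - 20m^2 - 29mn - 15 + 33n - 6n^2

(-4m + 5 - n)(-3 + 5m + 6n)
= 12m - 20m^2 - 24mn - 15 + 25m + 30n + 3n - 5mn - 6n^2    [distributive law]
= 37m - 20m^2 - 29mn - 15 + 33n - 6n^2    [combine like terms]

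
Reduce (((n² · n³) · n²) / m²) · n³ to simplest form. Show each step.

m⁻²·n¹⁰

(((n² · n³) · n²) / m²) · n³
= ((n⁵ · n²) / m²) · n³    [product of powers]
= (n⁷ / m²) · n³    [product of powers]
= m⁻²·n¹⁰    [quotient of powers; product of powers]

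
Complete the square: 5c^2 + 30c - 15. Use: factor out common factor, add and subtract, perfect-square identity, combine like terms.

5c^2 + 30c - 15
= 5(c^2 + 6c) - 15    [factor out 5 from the c-terms]
= 5(c^2 + 6c + 9 - 9) - 15    [add and subtract 9 inside the bracket]
= 5(c + 3)^2 - 45 - 15    [perfect-square identity]
= 5(c + 3)^2 - 60    [combine constants]

5(c + 3)^2 - 60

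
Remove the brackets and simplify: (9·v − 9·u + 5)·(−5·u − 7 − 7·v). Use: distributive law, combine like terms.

(9·v − 9·u + 5)·(−5·u − 7 − 7·v)
= −45·u·v − 63·v − 63·v^2 + 45·u^2 + 63·u + 63·u·v − 25·u − 35 − 35·v    [distributive law]
= 18·u·v − 98·v − 63·v^2 + 45·u^2 + 38·u − 35    [combine like terms]

18·u·v − 98·v − 63·v^2 + 45·u^2 + 38·u − 35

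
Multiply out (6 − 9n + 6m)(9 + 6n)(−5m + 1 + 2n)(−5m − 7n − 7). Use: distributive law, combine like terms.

(6 − 9n + 6m)(9 + 6n)(−5m + 1 + 2n)(−5m − 7n − 7)
= (54 + 36n − 81n − 54n² + 54m + 36mn)(−5m + 1 + 2n)(−5m − 7n − 7)    [distributive law]
= (54 − 45n − 54n² + 54m + 36mn)(−5m + 1 + 2n)(−5m − 7n − 7)    [combine like terms]
= (−270m + 54 + 108n + 225mn − 45n − 90n² + 270mn² − 54n² − 108n³ − 270m² + 54m + 108mn − 180m²n + 36mn + 72mn²)(−5m − 7n − 7)    [distributive law]
= (−216m + 54 + 63n + 369mn − 144n² + 342mn² − 108n³ − 270m² − 180m²n)(−5m − 7n − 7)    [combine like terms]
= 1080m² + 1512mn + 1512m − 270m − 378n − 378 − 315mn − 441n² − 441n − 1845m²n − 2583mn² − 2583mn + 720mn² + 1008n³ + 1008n² − 1710m²n² − 2394mn³ − 2394mn² + 540mn³ + 756n⁴ + 756n³ + 1350m³ + 1890m²n + 1890m² + 900m³n + 1260m²n² + 1260m²n    [distributive law]
= 2970m² − 1386mn + 1242m − 819n − 378 + 567n² + 1305m²n − 4257mn² + 1764n³ − 450m²n² − 1854mn³ + 756n⁴ + 1350m³ + 900m³n    [combine like terms]

2970m² − 1386mn + 1242m − 819n − 378 + 567n² + 1305m²n − 4257mn² + 1764n³ − 450m²n² − 1854mn³ + 756n⁴ + 1350m³ + 900m³n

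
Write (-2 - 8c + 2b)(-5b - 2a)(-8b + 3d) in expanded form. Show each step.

(-2 - 8c + 2b)(-5b - 2a)(-8b + 3d)
= (10b + 4a + 40bc + 16ac - 10b^2 - 4ab)(-8b + 3d)    [distributive law]
= -80b^2 + 30bd - 32ab + 12ad - 320b^2c + 120bcd - 128abc + 48acd + 80b^3 - 30b^2d + 32ab^2 - 12abd    [distributive law]

-80b^2 + 30bd - 32ab + 12ad - 320b^2c + 120bcd - 128abc + 48acd + 80b^3 - 30b^2d + 32ab^2 - 12abd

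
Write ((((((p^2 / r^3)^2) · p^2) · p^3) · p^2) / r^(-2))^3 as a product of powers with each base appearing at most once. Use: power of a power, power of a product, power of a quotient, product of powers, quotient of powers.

p^33r^(-12)

((((((p^2 / r^3)^2) · p^2) · p^3) · p^2) / r^(-2))^3
= ((((((p^2 / r^3)^2) · p^2) · p^3) · p^2)^3) / ((r^(-2))^3)    [power of a quotient]
= ((((((p^2 / r^3)^2) · p^2) · p^3)^3) · ((p^2)^3)) / ((r^(-2))^3)    [power of a product]
= ((((((p^2 / r^3)^2) · p^2)^3) · ((p^3)^3)) · ((p^2)^3)) / ((r^(-2))^3)    [power of a product]
= ((((((p^2 / r^3)^2)^3) · ((p^2)^3)) · ((p^3)^3)) · ((p^2)^3)) / ((r^(-2))^3)    [power of a product]
= (((((p^2 / r^3)^6) · ((p^2)^3)) · ((p^3)^3)) · ((p^2)^3)) / ((r^(-2))^3)    [power of a power]
= ((((((p^2)^6) / ((r^3)^6)) · ((p^2)^3)) · ((p^3)^3)) · ((p^2)^3)) / ((r^(-2))^3)    [power of a quotient]
= ((((p^12 / ((r^3)^6)) · ((p^2)^3)) · ((p^3)^3)) · ((p^2)^3)) / ((r^(-2))^3)    [power of a power]
= ((((p^12 / r^18) · ((p^2)^3)) · ((p^3)^3)) · ((p^2)^3)) / ((r^(-2))^3)    [power of a power]
= ((((p^12 / r^18) · p^6) · ((p^3)^3)) · ((p^2)^3)) / ((r^(-2))^3)    [power of a power]
= ((((p^12 / r^18) · p^6) · p^9) · ((p^2)^3)) / ((r^(-2))^3)    [power of a power]
= ((((p^12 / r^18) · p^6) · p^9) · p^6) / ((r^(-2))^3)    [power of a power]
= ((((p^12 / r^18) · p^6) · p^9) · p^6) / r^(-6)    [power of a power]
= p^33r^(-12)    [quotient of powers; product of powers]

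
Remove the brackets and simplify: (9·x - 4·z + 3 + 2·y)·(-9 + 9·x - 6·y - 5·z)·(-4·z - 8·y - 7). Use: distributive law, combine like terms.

783·x·z + 684·x·y + 378·x - 324·x^2·z - 648·x^2·y - 567·x^2 + 792·x·y·z + 288·x·y^2 + 324·x·z^2 - 224·z^2 - 122·y·z - 39·z - 216·y·z^2 - 64·y^2·z - 80·z^3 + 468·y + 189 + 372·y^2 + 96·y^3

(9·x - 4·z + 3 + 2·y)·(-9 + 9·x - 6·y - 5·z)·(-4·z - 8·y - 7)
= (-81·x + 81·x^2 - 54·x·y - 45·x·z + 36·z - 36·x·z + 24·y·z + 20·z^2 - 27 + 27·x - 18·y - 15·z - 18·y + 18·x·y - 12·y^2 - 10·y·z)·(-4·z - 8·y - 7)    [distributive law]
= (-54·x + 81·x^2 - 36·x·y - 81·x·z + 21·z + 14·y·z + 20·z^2 - 27 - 36·y - 12·y^2)·(-4·z - 8·y - 7)    [combine like terms]
= 216·x·z + 432·x·y + 378·x - 324·x^2·z - 648·x^2·y - 567·x^2 + 144·x·y·z + 288·x·y^2 + 252·x·y + 324·x·z^2 + 648·x·y·z + 567·x·z - 84·z^2 - 168·y·z - 147·z - 56·y·z^2 - 112·y^2·z - 98·y·z - 80·z^3 - 160·y·z^2 - 140·z^2 + 108·z + 216·y + 189 + 144·y·z + 288·y^2 + 252·y + 48·y^2·z + 96·y^3 + 84·y^2    [distributive law]
= 783·x·z + 684·x·y + 378·x - 324·x^2·z - 648·x^2·y - 567·x^2 + 792·x·y·z + 288·x·y^2 + 324·x·z^2 - 224·z^2 - 122·y·z - 39·z - 216·y·z^2 - 64·y^2·z - 80·z^3 + 468·y + 189 + 372·y^2 + 96·y^3    [combine like terms]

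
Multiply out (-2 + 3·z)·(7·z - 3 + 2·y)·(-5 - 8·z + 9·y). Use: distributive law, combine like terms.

(-2 + 3·z)·(7·z - 3 + 2·y)·(-5 - 8·z + 9·y)
= (-14·z + 6 - 4·y + 21·z^2 - 9·z + 6·y·z)·(-5 - 8·z + 9·y)    [distributive law]
= (-23·z + 6 - 4·y + 21·z^2 + 6·y·z)·(-5 - 8·z + 9·y)    [combine like terms]
= 115·z + 184·z^2 - 207·y·z - 30 - 48·z + 54·y + 20·y + 32·y·z - 36·y^2 - 105·z^2 - 168·z^3 + 189·y·z^2 - 30·y·z - 48·y·z^2 + 54·y^2·z    [distributive law]
= 67·z + 79·z^2 - 205·y·z - 30 + 74·y - 36·y^2 - 168·z^3 + 141·y·z^2 + 54·y^2·z    [combine like terms]

67·z + 79·z^2 - 205·y·z - 30 + 74·y - 36·y^2 - 168·z^3 + 141·y·z^2 + 54·y^2·z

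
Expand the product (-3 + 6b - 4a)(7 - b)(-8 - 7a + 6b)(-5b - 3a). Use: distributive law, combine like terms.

-840b - 504a - 397ab - 1113a² + 2430b² + 1621ab² + 565a²b - 1590b³ - 222ab³ - 58a²b² + 180b⁴ - 588a³ + 84a³b

(-3 + 6b - 4a)(7 - b)(-8 - 7a + 6b)(-5b - 3a)
= (-21 + 3b + 42b - 6b² - 28a + 4ab)(-8 - 7a + 6b)(-5b - 3a)    [distributive law]
= (-21 + 45b - 6b² - 28a + 4ab)(-8 - 7a + 6b)(-5b - 3a)    [combine like terms]
= (168 + 147a - 126b - 360b - 315ab + 270b² + 48b² + 42ab² - 36b³ + 224a + 196a² - 168ab - 32ab - 28a²b + 24ab²)(-5b - 3a)    [distributive law]
= (168 + 371a - 486b - 515ab + 318b² + 66ab² - 36b³ + 196a² - 28a²b)(-5b - 3a)    [combine like terms]
= -840b - 504a - 1855ab - 1113a² + 2430b² + 1458ab + 2575ab² + 1545a²b - 1590b³ - 954ab² - 330ab³ - 198a²b² + 180b⁴ + 108ab³ - 980a²b - 588a³ + 140a²b² + 84a³b    [distributive law]
= -840b - 504a - 397ab - 1113a² + 2430b² + 1621ab² + 565a²b - 1590b³ - 222ab³ - 58a²b² + 180b⁴ - 588a³ + 84a³b    [combine like terms]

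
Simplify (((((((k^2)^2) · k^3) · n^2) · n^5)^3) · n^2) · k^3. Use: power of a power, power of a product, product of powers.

k^24n^23

(((((((k^2)^2) · k^3) · n^2) · n^5)^3) · n^2) · k^3
= (((((((k^2)^2) · k^3) · n^2)^3) · ((n^5)^3)) · n^2) · k^3    [power of a product]
= (((((((k^2)^2) · k^3)^3) · ((n^2)^3)) · ((n^5)^3)) · n^2) · k^3    [power of a product]
= (((((((k^2)^2)^3) · ((k^3)^3)) · ((n^2)^3)) · ((n^5)^3)) · n^2) · k^3    [power of a product]
= ((((((k^2)^6) · ((k^3)^3)) · ((n^2)^3)) · ((n^5)^3)) · n^2) · k^3    [power of a power]
= ((((k^12 · ((k^3)^3)) · ((n^2)^3)) · ((n^5)^3)) · n^2) · k^3    [power of a power]
= ((((k^12 · k^9) · ((n^2)^3)) · ((n^5)^3)) · n^2) · k^3    [power of a power]
= (((k^21 · ((n^2)^3)) · ((n^5)^3)) · n^2) · k^3    [product of powers]
= (((k^21 · n^6) · ((n^5)^3)) · n^2) · k^3    [power of a power]
= (((k^21 · n^6) · n^15) · n^2) · k^3    [power of a power]
= k^24n^23    [product of powers]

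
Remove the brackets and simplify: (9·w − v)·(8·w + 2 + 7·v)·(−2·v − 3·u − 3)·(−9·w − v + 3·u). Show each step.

1296·v·w³ + 1134·v²·w² + 1269·u·v·w² + 1944·u·w³ − 648·u²·w² + 1944·w³ + 2025·v·w² − 162·u·w² − 24·v²·w − 603·u·v·w − 162·u²·w + 486·w² − 162·u·w − 16·v³·w − 354·u·v²·w − 495·u²·v·w − 25·v³ + 69·u·v² + 18·u²·v − 6·v² + 18·u·v − 14·v⁴ + 21·u·v³ + 63·u²·v²

(9·w − v)·(8·w + 2 + 7·v)·(−2·v − 3·u − 3)·(−9·w − v + 3·u)
= (72·w² + 18·w + 63·v·w − 8·v·w − 2·v − 7·v²)·(−2·v − 3·u − 3)·(−9·w − v + 3·u)    [distributive law]
= (72·w² + 18·w + 55·v·w − 2·v − 7·v²)·(−2·v − 3·u − 3)·(−9·w − v + 3·u)    [combine like terms]
= (−144·v·w² − 216·u·w² − 216·w² − 36·v·w − 54·u·w − 54·w − 110·v²·w − 165·u·v·w − 165·v·w + 4·v² + 6·u·v + 6·v + 14·v³ + 21·u·v² + 21·v²)·(−9·w − v + 3·u)    [distributive law]
= (−144·v·w² − 216·u·w² − 216·w² − 201·v·w − 54·u·w − 54·w − 110·v²·w − 165·u·v·w + 25·v² + 6·u·v + 6·v + 14·v³ + 21·u·v²)·(−9·w − v + 3·u)    [combine like terms]
= 1296·v·w³ + 144·v²·w² − 432·u·v·w² + 1944·u·w³ + 216·u·v·w² − 648·u²·w² + 1944·w³ + 216·v·w² − 648·u·w² + 1809·v·w² + 201·v²·w − 603·u·v·w + 486·u·w² + 54·u·v·w − 162·u²·w + 486·w² + 54·v·w − 162·u·w + 990·v²·w² + 110·v³·w − 330·u·v²·w + 1485·u·v·w² + 165·u·v²·w − 495·u²·v·w − 225·v²·w − 25·v³ + 75·u·v² − 54·u·v·w − 6·u·v² + 18·u²·v − 54·v·w − 6·v² + 18·u·v − 126·v³·w − 14·v⁴ + 42·u·v³ − 189·u·v²·w − 21·u·v³ + 63·u²·v²    [distributive law]
= 1296·v·w³ + 1134·v²·w² + 1269·u·v·w² + 1944·u·w³ − 648·u²·w² + 1944·w³ + 2025·v·w² − 162·u·w² − 24·v²·w − 603·u·v·w − 162·u²·w + 486·w² − 162·u·w − 16·v³·w − 354·u·v²·w − 495·u²·v·w − 25·v³ + 69·u·v² + 18·u²·v − 6·v² + 18·u·v − 14·v⁴ + 21·u·v³ + 63·u²·v²    [combine like terms]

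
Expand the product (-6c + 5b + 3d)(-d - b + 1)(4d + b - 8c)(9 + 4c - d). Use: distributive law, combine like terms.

(-6c + 5b + 3d)(-d - b + 1)(4d + b - 8c)(9 + 4c - d)
= (6cd + 6bc - 6c - 5bd - 5b² + 5b - 3d² - 3bd + 3d)(4d + b - 8c)(9 + 4c - d)    [distributive law]
= (6cd + 6bc - 6c - 8bd - 5b² + 5b - 3d² + 3d)(4d + b - 8c)(9 + 4c - d)    [combine like terms]
= (24cd² + 6bcd - 48c²d + 24bcd + 6b²c - 48bc² - 24cd - 6bc + 48c² - 32bd² - 8b²d + 64bcd - 20b²d - 5b³ + 40b²c + 20bd + 5b² - 40bc - 12d³ - 3bd² + 24cd² + 12d² + 3bd - 24cd)(9 + 4c - d)    [distributive law]
= (48cd² + 94bcd - 48c²d + 46b²c - 48bc² - 48cd - 46bc + 48c² - 35bd² - 28b²d - 5b³ + 23bd + 5b² - 12d³ + 12d²)(9 + 4c - d)    [combine like terms]
= 432cd² + 192c²d² - 48cd³ + 846bcd + 376bc²d - 94bcd² - 432c²d - 192c³d + 48c²d² + 414b²c + 184b²c² - 46b²cd - 432bc² - 192bc³ + 48bc²d - 432cd - 192c²d + 48cd² - 414bc - 184bc² + 46bcd + 432c² + 192c³ - 48c²d - 315bd² - 140bcd² + 35bd³ - 252b²d - 112b²cd + 28b²d² - 45b³ - 20b³c + 5b³d + 207bd + 92bcd - 23bd² + 45b² + 20b²c - 5b²d - 108d³ - 48cd³ + 12d⁴ + 108d² + 48cd² - 12d³    [distributive law]
= 528cd² + 240c²d² - 96cd³ + 984bcd + 424bc²d - 234bcd² - 672c²d - 192c³d + 434b²c + 184b²c² - 158b²cd - 616bc² - 192bc³ - 432cd - 414bc + 432c² + 192c³ - 338bd² + 35bd³ - 257b²d + 28b²d² - 45b³ - 20b³c + 5b³d + 207bd + 45b² - 120d³ + 12d⁴ + 108d²    [combine like terms]

528cd² + 240c²d² - 96cd³ + 984bcd + 424bc²d - 234bcd² - 672c²d - 192c³d + 434b²c + 184b²c² - 158b²cd - 616bc² - 192bc³ - 432cd - 414bc + 432c² + 192c³ - 338bd² + 35bd³ - 257b²d + 28b²d² - 45b³ - 20b³c + 5b³d + 207bd + 45b² - 120d³ + 12d⁴ + 108d²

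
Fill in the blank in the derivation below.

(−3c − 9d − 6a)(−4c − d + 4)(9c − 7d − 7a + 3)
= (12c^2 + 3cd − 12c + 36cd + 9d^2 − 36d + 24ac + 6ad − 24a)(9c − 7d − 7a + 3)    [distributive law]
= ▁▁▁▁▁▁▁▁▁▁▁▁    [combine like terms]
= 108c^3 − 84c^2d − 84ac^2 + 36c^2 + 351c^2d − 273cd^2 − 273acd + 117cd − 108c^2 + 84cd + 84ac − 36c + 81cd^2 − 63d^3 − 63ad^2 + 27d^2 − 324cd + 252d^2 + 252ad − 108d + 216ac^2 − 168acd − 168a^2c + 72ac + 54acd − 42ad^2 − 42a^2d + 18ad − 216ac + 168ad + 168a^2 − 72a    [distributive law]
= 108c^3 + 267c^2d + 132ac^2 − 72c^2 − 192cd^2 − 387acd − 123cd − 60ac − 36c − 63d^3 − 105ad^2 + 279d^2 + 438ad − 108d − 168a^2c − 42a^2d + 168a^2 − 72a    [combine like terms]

Applying combine like terms to the line above:

(12c^2 + 39cd − 12c + 9d^2 − 36d + 24ac + 6ad − 24a)(9c − 7d − 7a + 3)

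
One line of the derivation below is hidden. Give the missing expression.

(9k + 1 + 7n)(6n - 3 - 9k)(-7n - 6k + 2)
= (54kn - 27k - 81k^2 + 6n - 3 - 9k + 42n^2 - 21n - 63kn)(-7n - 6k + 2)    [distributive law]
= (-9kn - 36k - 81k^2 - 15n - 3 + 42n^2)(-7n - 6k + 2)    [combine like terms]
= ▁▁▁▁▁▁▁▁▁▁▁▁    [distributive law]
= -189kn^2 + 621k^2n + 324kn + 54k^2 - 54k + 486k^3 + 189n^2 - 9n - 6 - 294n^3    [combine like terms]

After distributive law, the bracketed line is:

63kn^2 + 54k^2n - 18kn + 252kn + 216k^2 - 72k + 567k^2n + 486k^3 - 162k^2 + 105n^2 + 90kn - 30n + 21n + 18k - 6 - 294n^3 - 252kn^2 + 84n^2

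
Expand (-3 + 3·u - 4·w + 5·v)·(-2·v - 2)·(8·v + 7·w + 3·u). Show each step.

-32·v^2 + 36·v·w - 60·u·v + 48·v + 42·w + 18·u - 78·u·v^2 - 18·u·v·w - 18·u^2·v - 18·u·w - 18·u^2 - 6·v^2·w + 56·v·w^2 + 56·w^2 - 80·v^3

(-3 + 3·u - 4·w + 5·v)·(-2·v - 2)·(8·v + 7·w + 3·u)
= (6·v + 6 - 6·u·v - 6·u + 8·v·w + 8·w - 10·v^2 - 10·v)·(8·v + 7·w + 3·u)    [distributive law]
= (-4·v + 6 - 6·u·v - 6·u + 8·v·w + 8·w - 10·v^2)·(8·v + 7·w + 3·u)    [combine like terms]
= -32·v^2 - 28·v·w - 12·u·v + 48·v + 42·w + 18·u - 48·u·v^2 - 42·u·v·w - 18·u^2·v - 48·u·v - 42·u·w - 18·u^2 + 64·v^2·w + 56·v·w^2 + 24·u·v·w + 64·v·w + 56·w^2 + 24·u·w - 80·v^3 - 70·v^2·w - 30·u·v^2    [distributive law]
= -32·v^2 + 36·v·w - 60·u·v + 48·v + 42·w + 18·u - 78·u·v^2 - 18·u·v·w - 18·u^2·v - 18·u·w - 18·u^2 - 6·v^2·w + 56·v·w^2 + 56·w^2 - 80·v^3    [combine like terms]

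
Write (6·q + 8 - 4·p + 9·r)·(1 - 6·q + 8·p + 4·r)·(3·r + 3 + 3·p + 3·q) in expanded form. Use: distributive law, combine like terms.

-93·q·r - 102·q + 270·p·q - 234·q² - 198·q²·r + 108·p·q² - 108·q³ + 294·p·q·r + 120·p²·q + 18·q·r² + 147·r + 24 + 204·p + 471·p·r + 84·p² + 231·r² + 72·p²·r - 96·p³ + 276·p·r² + 108·r³

(6·q + 8 - 4·p + 9·r)·(1 - 6·q + 8·p + 4·r)·(3·r + 3 + 3·p + 3·q)
= (6·q - 36·q² + 48·p·q + 24·q·r + 8 - 48·q + 64·p + 32·r - 4·p + 24·p·q - 32·p² - 16·p·r + 9·r - 54·q·r + 72·p·r + 36·r²)·(3·r + 3 + 3·p + 3·q)    [distributive law]
= (-42·q - 36·q² + 72·p·q - 30·q·r + 8 + 60·p + 41·r - 32·p² + 56·p·r + 36·r²)·(3·r + 3 + 3·p + 3·q)    [combine like terms]
= -126·q·r - 126·q - 126·p·q - 126·q² - 108·q²·r - 108·q² - 108·p·q² - 108·q³ + 216·p·q·r + 216·p·q + 216·p²·q + 216·p·q² - 90·q·r² - 90·q·r - 90·p·q·r - 90·q²·r + 24·r + 24 + 24·p + 24·q + 180·p·r + 180·p + 180·p² + 180·p·q + 123·r² + 123·r + 123·p·r + 123·q·r - 96·p²·r - 96·p² - 96·p³ - 96·p²·q + 168·p·r² + 168·p·r + 168·p²·r + 168·p·q·r + 108·r³ + 108·r² + 108·p·r² + 108·q·r²    [distributive law]
= -93·q·r - 102·q + 270·p·q - 234·q² - 198·q²·r + 108·p·q² - 108·q³ + 294·p·q·r + 120·p²·q + 18·q·r² + 147·r + 24 + 204·p + 471·p·r + 84·p² + 231·r² + 72·p²·r - 96·p³ + 276·p·r² + 108·r³    [combine like terms]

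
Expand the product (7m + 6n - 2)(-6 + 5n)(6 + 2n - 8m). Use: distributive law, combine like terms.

(7m + 6n - 2)(-6 + 5n)(6 + 2n - 8m)
= (-42m + 35mn - 36n + 30n² + 12 - 10n)(6 + 2n - 8m)    [distributive law]
= (-42m + 35mn - 46n + 30n² + 12)(6 + 2n - 8m)    [combine like terms]
= -252m - 84mn + 336m² + 210mn + 70mn² - 280m²n - 276n - 92n² + 368mn + 180n² + 60n³ - 240mn² + 72 + 24n - 96m    [distributive law]
= -348m + 494mn + 336m² - 170mn² - 280m²n - 252n + 88n² + 60n³ + 72    [combine like terms]

-348m + 494mn + 336m² - 170mn² - 280m²n - 252n + 88n² + 60n³ + 72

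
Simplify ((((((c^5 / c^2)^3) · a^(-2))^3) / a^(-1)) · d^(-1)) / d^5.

((((((c^5 / c^2)^3) · a^(-2))^3) / a^(-1)) · d^(-1)) / d^5
= ((((((c^5 / c^2)^3)^3) · ((a^(-2))^3)) / a^(-1)) · d^(-1)) / d^5    [power of a product]
= (((((c^5 / c^2)^9) · ((a^(-2))^3)) / a^(-1)) · d^(-1)) / d^5    [power of a power]
= ((((((c^5)^9) / ((c^2)^9)) · ((a^(-2))^3)) / a^(-1)) · d^(-1)) / d^5    [power of a quotient]
= ((((c^45 / ((c^2)^9)) · ((a^(-2))^3)) / a^(-1)) · d^(-1)) / d^5    [power of a power]
= ((((c^45 / c^18) · ((a^(-2))^3)) / a^(-1)) · d^(-1)) / d^5    [power of a power]
= (((c^27 · ((a^(-2))^3)) / a^(-1)) · d^(-1)) / d^5    [quotient of powers]
= (((c^27 · a^(-6)) / a^(-1)) · d^(-1)) / d^5    [power of a power]
= a^(-5)·c^27·d^(-6)    [quotient of powers]

a^(-5)·c^27·d^(-6)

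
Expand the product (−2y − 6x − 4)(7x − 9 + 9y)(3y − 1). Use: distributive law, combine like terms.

(−2y − 6x − 4)(7x − 9 + 9y)(3y − 1)
= (−14xy + 18y − 18y^2 − 42x^2 + 54x − 54xy − 28x + 36 − 36y)(3y − 1)    [distributive law]
= (−68xy − 18y − 18y^2 − 42x^2 + 26x + 36)(3y − 1)    [combine like terms]
= −204xy^2 + 68xy − 54y^2 + 18y − 54y^3 + 18y^2 − 126x^2y + 42x^2 + 78xy − 26x + 108y − 36    [distributive law]
= −204xy^2 + 146xy − 36y^2 + 126y − 54y^3 − 126x^2y + 42x^2 − 26x − 36    [combine like terms]

−204xy^2 + 146xy − 36y^2 + 126y − 54y^3 − 126x^2y + 42x^2 − 26x − 36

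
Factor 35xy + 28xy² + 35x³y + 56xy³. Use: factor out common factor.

7xy(5 + 4y + 5x² + 8y²)

35xy + 28xy² + 35x³y + 56xy³
= 7(5xy + 4xy² + 5x³y + 8xy³)    [factor out 7]
= 7xy(5 + 4y + 5x² + 8y²)    [factor out xy]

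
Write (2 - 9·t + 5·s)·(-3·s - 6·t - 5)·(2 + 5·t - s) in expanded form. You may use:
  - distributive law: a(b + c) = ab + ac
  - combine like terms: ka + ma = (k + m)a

(2 - 9·t + 5·s)·(-3·s - 6·t - 5)·(2 + 5·t - s)
= (-6·s - 12·t - 10 + 27·s·t + 54·t² + 45·t - 15·s² - 30·s·t - 25·s)·(2 + 5·t - s)    [distributive law]
= (-31·s + 33·t - 10 - 3·s·t + 54·t² - 15·s²)·(2 + 5·t - s)    [combine like terms]
= -62·s - 155·s·t + 31·s² + 66·t + 165·t² - 33·s·t - 20 - 50·t + 10·s - 6·s·t - 15·s·t² + 3·s²·t + 108·t² + 270·t³ - 54·s·t² - 30·s² - 75·s²·t + 15·s³    [distributive law]
= -52·s - 194·s·t + s² + 16·t + 273·t² - 20 - 69·s·t² - 72·s²·t + 270·t³ + 15·s³    [combine like terms]

-52·s - 194·s·t + s² + 16·t + 273·t² - 20 - 69·s·t² - 72·s²·t + 270·t³ + 15·s³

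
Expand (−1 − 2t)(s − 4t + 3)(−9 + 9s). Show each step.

(−1 − 2t)(s − 4t + 3)(−9 + 9s)
= (−s + 4t − 3 − 2st + 8t^2 − 6t)(−9 + 9s)    [distributive law]
= (−s − 2t − 3 − 2st + 8t^2)(−9 + 9s)    [combine like terms]
= 9s − 9s^2 + 18t − 18st + 27 − 27s + 18st − 18s^2t − 72t^2 + 72st^2    [distributive law]
= −18s − 9s^2 + 18t + 27 − 18s^2t − 72t^2 + 72st^2    [combine like terms]

−18s − 9s^2 + 18t + 27 − 18s^2t − 72t^2 + 72st^2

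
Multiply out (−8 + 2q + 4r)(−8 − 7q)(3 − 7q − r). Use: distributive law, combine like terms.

192 − 328q − 160r − 322q^2 + 100qr + 98q^3 + 210q^2r + 32r^2 + 28qr^2

(−8 + 2q + 4r)(−8 − 7q)(3 − 7q − r)
= (64 + 56q − 16q − 14q^2 − 32r − 28qr)(3 − 7q − r)    [distributive law]
= (64 + 40q − 14q^2 − 32r − 28qr)(3 − 7q − r)    [combine like terms]
= 192 − 448q − 64r + 120q − 280q^2 − 40qr − 42q^2 + 98q^3 + 14q^2r − 96r + 224qr + 32r^2 − 84qr + 196q^2r + 28qr^2    [distributive law]
= 192 − 328q − 160r − 322q^2 + 100qr + 98q^3 + 210q^2r + 32r^2 + 28qr^2    [combine like terms]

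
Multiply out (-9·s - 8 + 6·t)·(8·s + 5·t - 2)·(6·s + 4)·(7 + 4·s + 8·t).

(-9·s - 8 + 6·t)·(8·s + 5·t - 2)·(6·s + 4)·(7 + 4·s + 8·t)
= (-72·s² - 45·s·t + 18·s - 64·s - 40·t + 16 + 48·s·t + 30·t² - 12·t)·(6·s + 4)·(7 + 4·s + 8·t)    [distributive law]
= (-72·s² + 3·s·t - 46·s - 52·t + 16 + 30·t²)·(6·s + 4)·(7 + 4·s + 8·t)    [combine like terms]
= (-432·s³ - 288·s² + 18·s²·t + 12·s·t - 276·s² - 184·s - 312·s·t - 208·t + 96·s + 64 + 180·s·t² + 120·t²)·(7 + 4·s + 8·t)    [distributive law]
= (-432·s³ - 564·s² + 18·s²·t - 300·s·t - 88·s - 208·t + 64 + 180·s·t² + 120·t²)·(7 + 4·s + 8·t)    [combine like terms]
= -3024·s³ - 1728·s⁴ - 3456·s³·t - 3948·s² - 2256·s³ - 4512·s²·t + 126·s²·t + 72·s³·t + 144·s²·t² - 2100·s·t - 1200·s²·t - 2400·s·t² - 616·s - 352·s² - 704·s·t - 1456·t - 832·s·t - 1664·t² + 448 + 256·s + 512·t + 1260·s·t² + 720·s²·t² + 1440·s·t³ + 840·t² + 480·s·t² + 960·t³    [distributive law]
= -5280·s³ - 1728·s⁴ - 3384·s³·t - 4300·s² - 5586·s²·t + 864·s²·t² - 3636·s·t - 660·s·t² - 360·s - 944·t - 824·t² + 448 + 1440·s·t³ + 960·t³    [combine like terms]

-5280·s³ - 1728·s⁴ - 3384·s³·t - 4300·s² - 5586·s²·t + 864·s²·t² - 3636·s·t - 660·s·t² - 360·s - 944·t - 824·t² + 448 + 1440·s·t³ + 960·t³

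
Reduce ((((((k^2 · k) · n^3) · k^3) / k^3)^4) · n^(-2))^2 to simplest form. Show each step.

((((((k^2 · k) · n^3) · k^3) / k^3)^4) · n^(-2))^2
= ((((((k^2 · k) · n^3) · k^3) / k^3)^4)^2) · ((n^(-2))^2)    [power of a product]
= (((((k^2 · k) · n^3) · k^3) / k^3)^8) · ((n^(-2))^2)    [power of a power]
= (((((k^2 · k) · n^3) · k^3)^8) / ((k^3)^8)) · ((n^(-2))^2)    [power of a quotient]
= (((((k^2 · k) · n^3)^8) · ((k^3)^8)) / ((k^3)^8)) · ((n^(-2))^2)    [power of a product]
= (((((k^2 · k)^8) · ((n^3)^8)) · ((k^3)^8)) / ((k^3)^8)) · ((n^(-2))^2)    [power of a product]
= ((((((k^2)^8) · (k^8)) · ((n^3)^8)) · ((k^3)^8)) / ((k^3)^8)) · ((n^(-2))^2)    [power of a product]
= ((((k^16 · (k^8)) · ((n^3)^8)) · ((k^3)^8)) / ((k^3)^8)) · ((n^(-2))^2)    [power of a power]
= (((k^24 · ((n^3)^8)) · ((k^3)^8)) / ((k^3)^8)) · ((n^(-2))^2)    [product of powers]
= (((k^24 · n^24) · ((k^3)^8)) / ((k^3)^8)) · ((n^(-2))^2)    [power of a power]
= (((k^24 · n^24) · k^24) / ((k^3)^8)) · ((n^(-2))^2)    [power of a power]
= (((k^24 · n^24) · k^24) / k^24) · ((n^(-2))^2)    [power of a power]
= (((k^24 · n^24) · k^24) / k^24) · n^(-4)    [power of a power]
= k^24n^20    [quotient of powers; product of powers]

k^24n^20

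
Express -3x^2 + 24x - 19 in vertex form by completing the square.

-3(x - 4)^2 + 29

-3x^2 + 24x - 19
= -3(x^2 - 8x) - 19    [factor out -3 from the x-terms]
= -3(x^2 - 8x + 16 - 16) - 19    [add and subtract 16 inside the bracket]
= -3(x - 4)^2 + 48 - 19    [perfect-square identity]
= -3(x - 4)^2 + 29    [combine constants]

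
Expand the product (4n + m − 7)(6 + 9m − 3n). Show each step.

45n + 33mn − 12n² − 57m + 9m² − 42

(4n + m − 7)(6 + 9m − 3n)
= 24n + 36mn − 12n² + 6m + 9m² − 3mn − 42 − 63m + 21n    [distributive law]
= 45n + 33mn − 12n² − 57m + 9m² − 42    [combine like terms]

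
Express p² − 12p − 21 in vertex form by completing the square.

(p − 6)² − 57

p² − 12p − 21
= p² − 12p + 36 − 36 − 21    [add and subtract 36]
= (p − 6)² − 36 − 21    [perfect-square identity]
= (p − 6)² − 57    [combine constants]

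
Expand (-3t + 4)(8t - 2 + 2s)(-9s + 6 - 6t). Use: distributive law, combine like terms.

(-3t + 4)(8t - 2 + 2s)(-9s + 6 - 6t)
= (-24t^2 + 6t - 6st + 32t - 8 + 8s)(-9s + 6 - 6t)    [distributive law]
= (-24t^2 + 38t - 6st - 8 + 8s)(-9s + 6 - 6t)    [combine like terms]
= 216st^2 - 144t^2 + 144t^3 - 342st + 228t - 228t^2 + 54s^2t - 36st + 36st^2 + 72s - 48 + 48t - 72s^2 + 48s - 48st    [distributive law]
= 252st^2 - 372t^2 + 144t^3 - 426st + 276t + 54s^2t + 120s - 48 - 72s^2    [combine like terms]

252st^2 - 372t^2 + 144t^3 - 426st + 276t + 54s^2t + 120s - 48 - 72s^2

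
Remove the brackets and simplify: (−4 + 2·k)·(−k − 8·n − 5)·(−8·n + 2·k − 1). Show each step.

(−4 + 2·k)·(−k − 8·n − 5)·(−8·n + 2·k − 1)
= (4·k + 32·n + 20 − 2·k^2 − 16·k·n − 10·k)·(−8·n + 2·k − 1)    [distributive law]
= (−6·k + 32·n + 20 − 2·k^2 − 16·k·n)·(−8·n + 2·k − 1)    [combine like terms]
= 48·k·n − 12·k^2 + 6·k − 256·n^2 + 64·k·n − 32·n − 160·n + 40·k − 20 + 16·k^2·n − 4·k^3 + 2·k^2 + 128·k·n^2 − 32·k^2·n + 16·k·n    [distributive law]
= 128·k·n − 10·k^2 + 46·k − 256·n^2 − 192·n − 20 − 16·k^2·n − 4·k^3 + 128·k·n^2    [combine like terms]

128·k·n − 10·k^2 + 46·k − 256·n^2 − 192·n − 20 − 16·k^2·n − 4·k^3 + 128·k·n^2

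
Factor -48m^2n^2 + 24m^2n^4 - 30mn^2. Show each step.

-48m^2n^2 + 24m^2n^4 - 30mn^2
= 6(-8m^2n^2 + 4m^2n^4 - 5mn^2)    [factor out 6]
= 6mn^2(-8m + 4mn^2 - 5)    [factor out mn^2]

6mn^2(-8m + 4mn^2 - 5)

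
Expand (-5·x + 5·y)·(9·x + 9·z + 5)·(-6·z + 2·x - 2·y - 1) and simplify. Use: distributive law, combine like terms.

180·x^2·z - 90·x^3 + 180·x^2·y - 5·x^2 + 270·x·z^2 - 90·x·y·z + 195·x·z + 55·x·y + 25·x - 90·x·y^2 - 270·y·z^2 - 90·y^2·z - 195·y·z - 50·y^2 - 25·y

(-5·x + 5·y)·(9·x + 9·z + 5)·(-6·z + 2·x - 2·y - 1)
= (-45·x^2 - 45·x·z - 25·x + 45·x·y + 45·y·z + 25·y)·(-6·z + 2·x - 2·y - 1)    [distributive law]
= 270·x^2·z - 90·x^3 + 90·x^2·y + 45·x^2 + 270·x·z^2 - 90·x^2·z + 90·x·y·z + 45·x·z + 150·x·z - 50·x^2 + 50·x·y + 25·x - 270·x·y·z + 90·x^2·y - 90·x·y^2 - 45·x·y - 270·y·z^2 + 90·x·y·z - 90·y^2·z - 45·y·z - 150·y·z + 50·x·y - 50·y^2 - 25·y    [distributive law]
= 180·x^2·z - 90·x^3 + 180·x^2·y - 5·x^2 + 270·x·z^2 - 90·x·y·z + 195·x·z + 55·x·y + 25·x - 90·x·y^2 - 270·y·z^2 - 90·y^2·z - 195·y·z - 50·y^2 - 25·y    [combine like terms]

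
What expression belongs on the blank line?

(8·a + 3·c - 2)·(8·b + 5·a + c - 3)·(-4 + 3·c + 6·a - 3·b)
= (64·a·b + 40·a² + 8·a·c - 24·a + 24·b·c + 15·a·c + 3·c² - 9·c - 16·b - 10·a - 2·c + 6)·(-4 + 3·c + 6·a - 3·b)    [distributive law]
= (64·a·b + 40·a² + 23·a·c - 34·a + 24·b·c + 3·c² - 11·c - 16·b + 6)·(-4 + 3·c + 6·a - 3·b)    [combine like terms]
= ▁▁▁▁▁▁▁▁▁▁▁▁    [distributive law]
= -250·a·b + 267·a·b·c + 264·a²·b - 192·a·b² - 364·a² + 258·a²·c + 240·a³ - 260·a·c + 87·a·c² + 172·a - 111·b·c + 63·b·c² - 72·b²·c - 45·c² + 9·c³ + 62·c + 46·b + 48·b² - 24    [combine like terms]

Applying distributive law to the line above:

-256·a·b + 192·a·b·c + 384·a²·b - 192·a·b² - 160·a² + 120·a²·c + 240·a³ - 120·a²·b - 92·a·c + 69·a·c² + 138·a²·c - 69·a·b·c + 136·a - 102·a·c - 204·a² + 102·a·b - 96·b·c + 72·b·c² + 144·a·b·c - 72·b²·c - 12·c² + 9·c³ + 18·a·c² - 9·b·c² + 44·c - 33·c² - 66·a·c + 33·b·c + 64·b - 48·b·c - 96·a·b + 48·b² - 24 + 18·c + 36·a - 18·b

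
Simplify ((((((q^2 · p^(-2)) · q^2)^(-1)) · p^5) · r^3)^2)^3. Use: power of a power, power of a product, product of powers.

p^42q^(-24)r^18

((((((q^2 · p^(-2)) · q^2)^(-1)) · p^5) · r^3)^2)^3
= (((((q^2 · p^(-2)) · q^2)^(-1)) · p^5) · r^3)^6    [power of a power]
= (((((q^2 · p^(-2)) · q^2)^(-1)) · p^5)^6) · ((r^3)^6)    [power of a product]
= (((((q^2 · p^(-2)) · q^2)^(-1))^6) · ((p^5)^6)) · ((r^3)^6)    [power of a product]
= ((((q^2 · p^(-2)) · q^2)^(-6)) · ((p^5)^6)) · ((r^3)^6)    [power of a power]
= ((((q^2 · p^(-2))^(-6)) · ((q^2)^(-6))) · ((p^5)^6)) · ((r^3)^6)    [power of a product]
= (((((q^2)^(-6)) · ((p^(-2))^(-6))) · ((q^2)^(-6))) · ((p^5)^6)) · ((r^3)^6)    [power of a product]
= (((q^(-12) · ((p^(-2))^(-6))) · ((q^2)^(-6))) · ((p^5)^6)) · ((r^3)^6)    [power of a power]
= (((q^(-12) · p^12) · ((q^2)^(-6))) · ((p^5)^6)) · ((r^3)^6)    [power of a power]
= (((q^(-12) · p^12) · q^(-12)) · ((p^5)^6)) · ((r^3)^6)    [power of a power]
= (((q^(-12) · p^12) · q^(-12)) · p^30) · ((r^3)^6)    [power of a power]
= (((q^(-12) · p^12) · q^(-12)) · p^30) · r^18    [power of a power]
= p^42q^(-24)r^18    [product of powers]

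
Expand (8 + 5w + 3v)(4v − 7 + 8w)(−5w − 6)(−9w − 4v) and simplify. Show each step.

(8 + 5w + 3v)(4v − 7 + 8w)(−5w − 6)(−9w − 4v)
= (32v − 56 + 64w + 20vw − 35w + 40w^2 + 12v^2 − 21v + 24vw)(−5w − 6)(−9w − 4v)    [distributive law]
= (11v − 56 + 29w + 44vw + 40w^2 + 12v^2)(−5w − 6)(−9w − 4v)    [combine like terms]
= (−55vw − 66v + 280w + 336 − 145w^2 − 174w − 220vw^2 − 264vw − 200w^3 − 240w^2 − 60v^2w − 72v^2)(−9w − 4v)    [distributive law]
= (−319vw − 66v + 106w + 336 − 385w^2 − 220vw^2 − 200w^3 − 60v^2w − 72v^2)(−9w − 4v)    [combine like terms]
= 2871vw^2 + 1276v^2w + 594vw + 264v^2 − 954w^2 − 424vw − 3024w − 1344v + 3465w^3 + 1540vw^2 + 1980vw^3 + 880v^2w^2 + 1800w^4 + 800vw^3 + 540v^2w^2 + 240v^3w + 648v^2w + 288v^3    [distributive law]
= 4411vw^2 + 1924v^2w + 170vw + 264v^2 − 954w^2 − 3024w − 1344v + 3465w^3 + 2780vw^3 + 1420v^2w^2 + 1800w^4 + 240v^3w + 288v^3    [combine like terms]

4411vw^2 + 1924v^2w + 170vw + 264v^2 − 954w^2 − 3024w − 1344v + 3465w^3 + 2780vw^3 + 1420v^2w^2 + 1800w^4 + 240v^3w + 288v^3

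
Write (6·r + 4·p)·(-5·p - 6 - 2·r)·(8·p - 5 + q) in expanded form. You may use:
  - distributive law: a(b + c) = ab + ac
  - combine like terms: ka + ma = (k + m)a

-304·p²·r - 98·p·r - 38·p·q·r + 180·r - 36·q·r - 96·p·r² + 60·r² - 12·q·r² - 160·p³ - 92·p² - 20·p²·q + 120·p - 24·p·q

(6·r + 4·p)·(-5·p - 6 - 2·r)·(8·p - 5 + q)
= (-30·p·r - 36·r - 12·r² - 20·p² - 24·p - 8·p·r)·(8·p - 5 + q)    [distributive law]
= (-38·p·r - 36·r - 12·r² - 20·p² - 24·p)·(8·p - 5 + q)    [combine like terms]
= -304·p²·r + 190·p·r - 38·p·q·r - 288·p·r + 180·r - 36·q·r - 96·p·r² + 60·r² - 12·q·r² - 160·p³ + 100·p² - 20·p²·q - 192·p² + 120·p - 24·p·q    [distributive law]
= -304·p²·r - 98·p·r - 38·p·q·r + 180·r - 36·q·r - 96·p·r² + 60·r² - 12·q·r² - 160·p³ - 92·p² - 20·p²·q + 120·p - 24·p·q    [combine like terms]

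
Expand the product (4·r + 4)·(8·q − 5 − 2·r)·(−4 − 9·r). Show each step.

(4·r + 4)·(8·q − 5 − 2·r)·(−4 − 9·r)
= (32·q·r − 20·r − 8·r² + 32·q − 20 − 8·r)·(−4 − 9·r)    [distributive law]
= (32·q·r − 28·r − 8·r² + 32·q − 20)·(−4 − 9·r)    [combine like terms]
= −128·q·r − 288·q·r² + 112·r + 252·r² + 32·r² + 72·r³ − 128·q − 288·q·r + 80 + 180·r    [distributive law]
= −416·q·r − 288·q·r² + 292·r + 284·r² + 72·r³ − 128·q + 80    [combine like terms]

−416·q·r − 288·q·r² + 292·r + 284·r² + 72·r³ − 128·q + 80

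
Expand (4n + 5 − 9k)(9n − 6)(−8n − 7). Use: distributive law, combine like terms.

−288n^3 − 420n^2 + 93n + 210 + 648kn^2 + 135kn − 378k

(4n + 5 − 9k)(9n − 6)(−8n − 7)
= (36n^2 − 24n + 45n − 30 − 81kn + 54k)(−8n − 7)    [distributive law]
= (36n^2 + 21n − 30 − 81kn + 54k)(−8n − 7)    [combine like terms]
= −288n^3 − 252n^2 − 168n^2 − 147n + 240n + 210 + 648kn^2 + 567kn − 432kn − 378k    [distributive law]
= −288n^3 − 420n^2 + 93n + 210 + 648kn^2 + 135kn − 378k    [combine like terms]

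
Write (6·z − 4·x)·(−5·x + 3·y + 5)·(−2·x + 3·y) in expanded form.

(6·z − 4·x)·(−5·x + 3·y + 5)·(−2·x + 3·y)
= (−30·x·z + 18·y·z + 30·z + 20·x^2 − 12·x·y − 20·x)·(−2·x + 3·y)    [distributive law]
= 60·x^2·z − 90·x·y·z − 36·x·y·z + 54·y^2·z − 60·x·z + 90·y·z − 40·x^3 + 60·x^2·y + 24·x^2·y − 36·x·y^2 + 40·x^2 − 60·x·y    [distributive law]
= 60·x^2·z − 126·x·y·z + 54·y^2·z − 60·x·z + 90·y·z − 40·x^3 + 84·x^2·y − 36·x·y^2 + 40·x^2 − 60·x·y    [combine like terms]

60·x^2·z − 126·x·y·z + 54·y^2·z − 60·x·z + 90·y·z − 40·x^3 + 84·x^2·y − 36·x·y^2 + 40·x^2 − 60·x·y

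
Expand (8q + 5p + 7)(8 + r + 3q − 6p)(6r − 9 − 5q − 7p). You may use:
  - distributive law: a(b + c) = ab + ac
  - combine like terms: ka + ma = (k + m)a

403qr − 1045q − 641q^2 − 288pq + 48qr^2 + 104q^2r − 279pqr − 120q^3 − 3pq^2 + 381p^2q − 106pr − 374p + 284p^2 + 30pr^2 − 215p^2r + 210p^3 + 273r − 504 + 42r^2

(8q + 5p + 7)(8 + r + 3q − 6p)(6r − 9 − 5q − 7p)
= (64q + 8qr + 24q^2 − 48pq + 40p + 5pr + 15pq − 30p^2 + 56 + 7r + 21q − 42p)(6r − 9 − 5q − 7p)    [distributive law]
= (85q + 8qr + 24q^2 − 33pq − 2p + 5pr − 30p^2 + 56 + 7r)(6r − 9 − 5q − 7p)    [combine like terms]
= 510qr − 765q − 425q^2 − 595pq + 48qr^2 − 72qr − 40q^2r − 56pqr + 144q^2r − 216q^2 − 120q^3 − 168pq^2 − 198pqr + 297pq + 165pq^2 + 231p^2q − 12pr + 18p + 10pq + 14p^2 + 30pr^2 − 45pr − 25pqr − 35p^2r − 180p^2r + 270p^2 + 150p^2q + 210p^3 + 336r − 504 − 280q − 392p + 42r^2 − 63r − 35qr − 49pr    [distributive law]
= 403qr − 1045q − 641q^2 − 288pq + 48qr^2 + 104q^2r − 279pqr − 120q^3 − 3pq^2 + 381p^2q − 106pr − 374p + 284p^2 + 30pr^2 − 215p^2r + 210p^3 + 273r − 504 + 42r^2    [combine like terms]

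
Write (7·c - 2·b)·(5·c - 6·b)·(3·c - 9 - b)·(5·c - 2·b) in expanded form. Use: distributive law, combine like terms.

525·c^4 - 1165·b·c^3 - 1575·c^3 + 2970·b·c^2 + 822·b^2·c^2 - 1476·b^2·c - 236·b^3·c + 216·b^3 + 24·b^4

(7·c - 2·b)·(5·c - 6·b)·(3·c - 9 - b)·(5·c - 2·b)
= (35·c^2 - 42·b·c - 10·b·c + 12·b^2)·(3·c - 9 - b)·(5·c - 2·b)    [distributive law]
= (35·c^2 - 52·b·c + 12·b^2)·(3·c - 9 - b)·(5·c - 2·b)    [combine like terms]
= (105·c^3 - 315·c^2 - 35·b·c^2 - 156·b·c^2 + 468·b·c + 52·b^2·c + 36·b^2·c - 108·b^2 - 12·b^3)·(5·c - 2·b)    [distributive law]
= (105·c^3 - 315·c^2 - 191·b·c^2 + 468·b·c + 88·b^2·c - 108·b^2 - 12·b^3)·(5·c - 2·b)    [combine like terms]
= 525·c^4 - 210·b·c^3 - 1575·c^3 + 630·b·c^2 - 955·b·c^3 + 382·b^2·c^2 + 2340·b·c^2 - 936·b^2·c + 440·b^2·c^2 - 176·b^3·c - 540·b^2·c + 216·b^3 - 60·b^3·c + 24·b^4    [distributive law]
= 525·c^4 - 1165·b·c^3 - 1575·c^3 + 2970·b·c^2 + 822·b^2·c^2 - 1476·b^2·c - 236·b^3·c + 216·b^3 + 24·b^4    [combine like terms]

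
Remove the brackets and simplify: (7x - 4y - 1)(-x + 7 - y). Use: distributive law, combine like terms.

(7x - 4y - 1)(-x + 7 - y)
= -7x² + 49x - 7xy + 4xy - 28y + 4y² + x - 7 + y    [distributive law]
= -7x² + 50x - 3xy - 27y + 4y² - 7    [combine like terms]

-7x² + 50x - 3xy - 27y + 4y² - 7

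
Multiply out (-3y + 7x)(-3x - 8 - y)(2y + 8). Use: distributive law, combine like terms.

4xy² - 96xy + 72y² + 192y + 6y³ - 42x²y - 168x² - 448x

(-3y + 7x)(-3x - 8 - y)(2y + 8)
= (9xy + 24y + 3y² - 21x² - 56x - 7xy)(2y + 8)    [distributive law]
= (2xy + 24y + 3y² - 21x² - 56x)(2y + 8)    [combine like terms]
= 4xy² + 16xy + 48y² + 192y + 6y³ + 24y² - 42x²y - 168x² - 112xy - 448x    [distributive law]
= 4xy² - 96xy + 72y² + 192y + 6y³ - 42x²y - 168x² - 448x    [combine like terms]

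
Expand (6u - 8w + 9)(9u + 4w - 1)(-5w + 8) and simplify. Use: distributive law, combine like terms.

(6u - 8w + 9)(9u + 4w - 1)(-5w + 8)
= (54u^2 + 24uw - 6u - 72uw - 32w^2 + 8w + 81u + 36w - 9)(-5w + 8)    [distributive law]
= (54u^2 - 48uw + 75u - 32w^2 + 44w - 9)(-5w + 8)    [combine like terms]
= -270u^2w + 432u^2 + 240uw^2 - 384uw - 375uw + 600u + 160w^3 - 256w^2 - 220w^2 + 352w + 45w - 72    [distributive law]
= -270u^2w + 432u^2 + 240uw^2 - 759uw + 600u + 160w^3 - 476w^2 + 397w - 72    [combine like terms]

-270u^2w + 432u^2 + 240uw^2 - 759uw + 600u + 160w^3 - 476w^2 + 397w - 72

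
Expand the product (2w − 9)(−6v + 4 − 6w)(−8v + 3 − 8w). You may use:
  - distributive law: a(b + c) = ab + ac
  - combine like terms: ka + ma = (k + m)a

(2w − 9)(−6v + 4 − 6w)(−8v + 3 − 8w)
= (−12vw + 8w − 12w^2 + 54v − 36 + 54w)(−8v + 3 − 8w)    [distributive law]
= (−12vw + 62w − 12w^2 + 54v − 36)(−8v + 3 − 8w)    [combine like terms]
= 96v^2w − 36vw + 96vw^2 − 496vw + 186w − 496w^2 + 96vw^2 − 36w^2 + 96w^3 − 432v^2 + 162v − 432vw + 288v − 108 + 288w    [distributive law]
= 96v^2w − 964vw + 192vw^2 + 474w − 532w^2 + 96w^3 − 432v^2 + 450v − 108    [combine like terms]

96v^2w − 964vw + 192vw^2 + 474w − 532w^2 + 96w^3 − 432v^2 + 450v − 108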